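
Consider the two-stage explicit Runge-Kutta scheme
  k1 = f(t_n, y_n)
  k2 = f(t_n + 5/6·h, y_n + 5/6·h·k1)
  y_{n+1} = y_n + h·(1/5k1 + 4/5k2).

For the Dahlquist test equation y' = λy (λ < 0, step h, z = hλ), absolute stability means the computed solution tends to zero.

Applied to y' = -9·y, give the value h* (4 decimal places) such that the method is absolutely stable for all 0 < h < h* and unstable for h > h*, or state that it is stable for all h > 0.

(-1.5000,0); λ=-9 ⇒ h* = (3/2)/9 = 0.1667.

Set f=λy, z=hλ:
  k1=λy_n ⇒ h·k1=z·y_n;  k2=λ(1+5/6z)y_n ⇒ h·k2=z(1+5/6z)y_n
  y_{n+1}/y_n = 1 + 1/5z + 4/5z(1+5/6z) = 1 + z + 2/3z²
  Hence R(z) = 1 + z + 2/3z².

Solve |R(x)|<1 on ℝ⁻.
x=-0.89: |R|=0.6381
R=1: x+2/3x²=0 ⇒ x=−3/2=-1.5000; min R=1−1/(4·2/3)=0.6250>−1
Confirm numerically:
  x=-1.436: |R|=0.93873 <1
  x=-1.429: |R|=0.93236 <1
  x=-1.047: |R|=0.68381 <1
  x=-0.601: |R|=0.63980 <1
  x=-2.005: |R|=1.67502 >1
  x=-1.855: |R|=1.43902 >1
  x=-1.682: |R|=1.20408 >1
Interval (-1.5000, 0).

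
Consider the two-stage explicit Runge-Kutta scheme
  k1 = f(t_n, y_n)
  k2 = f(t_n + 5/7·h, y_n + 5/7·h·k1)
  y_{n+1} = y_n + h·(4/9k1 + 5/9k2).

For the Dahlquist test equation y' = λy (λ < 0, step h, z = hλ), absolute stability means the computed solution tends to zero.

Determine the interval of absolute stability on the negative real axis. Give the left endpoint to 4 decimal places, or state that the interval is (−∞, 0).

With y'=λy (z=hλ):
  k1=λy_n ⇒ h·k1=z·y_n;  k2=λ(1+5/7z)y_n ⇒ h·k2=z(1+5/7z)y_n
  y_{n+1}/y_n = 1 + 4/9z + 5/9z(1+5/7z) = 1 + z + 25/63z²
  R(z) = 1 + z + 25/63z².

Need |R(x)|<1, x<0.
x=-0.71: |R|=0.4900
R=1: x+25/63x²=0 ⇒ x=−63/25=-2.5200; min R=1−1/(4·25/63)=0.3700>−1
Confirm numerically:
  x=-2.425: |R|=0.90858 <1
  x=-1.038: |R|=0.38956 <1
  x=-1.013: |R|=0.39421 <1
  x=-2.906: |R|=1.44513 >1
  x=-2.853: |R|=1.37700 >1
Interval (-2.5200, 0).

(-2.5200, 0).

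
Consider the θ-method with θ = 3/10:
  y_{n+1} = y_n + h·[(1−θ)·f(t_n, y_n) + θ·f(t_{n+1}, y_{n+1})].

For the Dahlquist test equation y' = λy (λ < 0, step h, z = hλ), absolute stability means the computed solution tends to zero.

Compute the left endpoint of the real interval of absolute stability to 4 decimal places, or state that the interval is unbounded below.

left endpoint -5.0000.

Test eqn y'=λy, z=hλ:
  y_{n+1} = y_n + z·[7/10·y_n + 3/10·y_{n+1}] ⇒ (1 − 3/10z)y_{n+1} = (1 + 7/10z)y_n
  ⇒ R(z) = (1 + 7/10z)/(1 − 3/10z).

Boundary: |R(x)|=1, x<0.
x=-0.62: |R|=0.4772
R=−1: 1+7/10x = −1+3/10x ⇒ -2/5x=2 ⇒ x=2/(-2/5)=-5.0000
Confirm numerically:
  x=-4.115: |R|=0.84158 <1
  x=-4.024: |R|=0.82312 <1
  x=-3.529: |R|=0.71419 <1
  x=-3.072: |R|=0.59867 <1
  x=-5.500: |R|=1.07547 >1
  x=-5.326: |R|=1.05020 >1
  x=-5.297: |R|=1.04588 >1
So |R|<1 on (-5.0000, 0).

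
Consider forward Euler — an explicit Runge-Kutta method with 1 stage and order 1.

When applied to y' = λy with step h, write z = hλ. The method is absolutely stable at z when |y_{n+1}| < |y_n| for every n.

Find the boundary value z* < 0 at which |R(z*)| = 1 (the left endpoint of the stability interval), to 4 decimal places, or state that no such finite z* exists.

z* = -2.0000.

Set f=λy, z=hλ:
  order 1, 1-stage ⇒ R(z)=1+z
  (e.g. R(-1.38)=-0.38000, |R|=0.38000)

Need |R(x)|<1, x<0.
x=-1.38: |R|=0.3800
|R(-1.44)|=0.4400 |R(-0.73)|=0.2700 |R(-0.64)|=0.3600
Bisect:
  x_lo=-2.4206 |R|=1.4206  x_hi=-0.2438 |R|=0.7562
  mid=-1.33216 |R|=0.33216 →hi
  mid=-1.87636 |R|=0.87636 →hi
  mid=-2.14846 |R|=1.14846 →lo
  mid=-2.01241 |R|=1.01241 →lo
  mid=-1.94438 |R|=0.94438 →hi
  mid=-1.97839 |R|=0.97839 →hi
  mid=-1.99540 |R|=0.99540 →hi
  mid=-2.00390 |R|=1.00390 →lo
  mid=-1.99965 |R|=0.99965 →hi
  mid=-2.00178 |R|=1.00178 →lo
  ...
  [-2.00005,-1.99992] ⇒ x*=-2.0000
Interval (-2.0000, 0).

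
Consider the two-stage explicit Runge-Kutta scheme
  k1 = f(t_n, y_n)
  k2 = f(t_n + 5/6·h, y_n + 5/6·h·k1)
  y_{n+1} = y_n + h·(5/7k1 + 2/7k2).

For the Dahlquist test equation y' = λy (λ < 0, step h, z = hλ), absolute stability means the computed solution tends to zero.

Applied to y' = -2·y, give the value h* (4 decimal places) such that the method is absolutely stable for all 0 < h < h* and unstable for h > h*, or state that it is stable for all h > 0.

On y'=λy, z=hλ:
  k1=λy_n ⇒ h·k1=z·y_n;  k2=λ(1+5/6z)y_n ⇒ h·k2=z(1+5/6z)y_n
  y_{n+1}/y_n = 1 + 5/7z + 2/7z(1+5/6z) = 1 + z + 5/21z²
  ⇒ R(z) = 1 + z + 5/21z².

Solve |R(x)|<1 on ℝ⁻.
x=-1.31: |R|=0.0986
R=1: x+5/21x²=0 ⇒ x=−21/5=-4.2000; min R=1−1/(4·5/21)=-0.0500>−1
Confirm numerically:
  x=-3.067: |R|=0.17264 <1
  x=-2.264: |R|=0.04360 <1
  x=-1.842: |R|=0.03415 <1
  x=-4.546: |R|=1.37450 >1
  x=-4.427: |R|=1.23927 >1
Interval (-4.2000, 0).

(-4.2000,0); λ=-2 ⇒ h* = (21/5)/2 = 2.1000.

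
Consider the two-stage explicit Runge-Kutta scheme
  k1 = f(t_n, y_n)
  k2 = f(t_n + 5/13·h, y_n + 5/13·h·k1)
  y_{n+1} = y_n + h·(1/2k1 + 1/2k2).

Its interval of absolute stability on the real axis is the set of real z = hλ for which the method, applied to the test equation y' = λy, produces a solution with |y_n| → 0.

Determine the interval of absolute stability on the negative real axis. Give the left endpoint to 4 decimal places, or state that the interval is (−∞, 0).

z∈(-5.2000,0).

Test eqn y'=λy, z=hλ:
  k1=λy_n ⇒ h·k1=z·y_n;  k2=λ(1+5/13z)y_n ⇒ h·k2=z(1+5/13z)y_n
  y_{n+1}/y_n = 1 + 1/2z + 1/2z(1+5/13z) = 1 + z + 5/26z²
  ⇒ R(z) = 1 + z + 5/26z².

Solve |R(x)|<1 on ℝ⁻.
x=-0.84: |R|=0.2957
R=1: x+5/26x²=0 ⇒ x=−26/5=-5.2000; min R=1−1/(4·5/26)=-0.3000>−1
Confirm numerically:
  x=-4.595: |R|=0.46539 <1
  x=-4.404: |R|=0.32585 <1
  x=-4.058: |R|=0.10880 <1
  x=-2.282: |R|=0.28055 <1
  x=-5.790: |R|=1.65694 >1
  x=-5.374: |R|=1.17982 >1
Interval (-5.2000, 0).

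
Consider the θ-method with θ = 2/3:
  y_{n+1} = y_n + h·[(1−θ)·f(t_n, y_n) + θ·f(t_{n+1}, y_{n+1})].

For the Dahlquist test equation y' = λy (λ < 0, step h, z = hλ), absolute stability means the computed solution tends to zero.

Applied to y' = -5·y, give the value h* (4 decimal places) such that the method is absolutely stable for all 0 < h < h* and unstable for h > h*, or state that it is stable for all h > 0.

On y'=λy, z=hλ:
  y_{n+1} = y_n + z·[1/3·y_n + 2/3·y_{n+1}] ⇒ (1 − 2/3z)y_{n+1} = (1 + 1/3z)y_n
  ⇒ R(z) = (1 + 1/3z)/(1 − 2/3z).

Solve |R(x)|<1 on ℝ⁻.
x=-1.12: |R|=0.3588
x=-2: |R|=0.1429
x=-10: |R|=0.3043
x=-100: |R|=0.4778
θ=2/3≥1/2 ⇒ |1+1/3x|<|1−2/3x| ∀x<0 ⇒ stable on all of ℝ⁻.

unbounded; (−∞, 0). Any h>0 works for λ=-5.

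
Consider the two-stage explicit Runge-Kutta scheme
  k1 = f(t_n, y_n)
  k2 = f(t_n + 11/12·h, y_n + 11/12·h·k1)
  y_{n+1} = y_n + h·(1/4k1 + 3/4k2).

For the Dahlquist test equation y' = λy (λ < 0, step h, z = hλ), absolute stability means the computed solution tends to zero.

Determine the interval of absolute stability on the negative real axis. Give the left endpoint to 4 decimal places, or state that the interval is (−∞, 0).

z∈(-1.4545,0).

Set f=λy, z=hλ:
  k1=λy_n ⇒ h·k1=z·y_n;  k2=λ(1+11/12z)y_n ⇒ h·k2=z(1+11/12z)y_n
  y_{n+1}/y_n = 1 + 1/4z + 3/4z(1+11/12z) = 1 + z + 11/16z²
  so R(z) = 1 + z + 11/16z².

Need |R(x)|<1, x<0.
x=-0.31: |R|=0.7561
R=1: x+11/16x²=0 ⇒ x=−16/11=-1.4545; min R=1−1/(4·11/16)=0.6364>−1
Confirm numerically:
  x=-1.387: |R|=0.93559 <1
  x=-1.022: |R|=0.69608 <1
  x=-0.701: |R|=0.63684 <1
  x=-2.047: |R|=1.83377 >1
  x=-1.839: |R|=1.48607 >1
  x=-1.513: |R|=1.06080 >1
Interval (-1.4545, 0).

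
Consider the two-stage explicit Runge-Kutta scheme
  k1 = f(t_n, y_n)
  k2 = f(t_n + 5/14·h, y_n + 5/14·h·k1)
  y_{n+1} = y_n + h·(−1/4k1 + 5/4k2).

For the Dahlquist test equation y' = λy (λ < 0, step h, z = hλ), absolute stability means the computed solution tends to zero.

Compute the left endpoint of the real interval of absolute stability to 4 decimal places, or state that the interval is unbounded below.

On y'=λy, z=hλ:
  k1=λy_n ⇒ h·k1=z·y_n;  k2=λ(1+5/14z)y_n ⇒ h·k2=z(1+5/14z)y_n
  y_{n+1}/y_n = 1 − 1/4z + 5/4z(1+5/14z) = 1 + z + 25/56z²
  ⇒ R(z) = 1 + z + 25/56z².

Solve |R(x)|<1 on ℝ⁻.
x=-1.04: |R|=0.4429
R=1: x+25/56x²=0 ⇒ x=−56/25=-2.2400; min R=1−1/(4·25/56)=0.4400>−1
Confirm numerically:
  x=-1.729: |R|=0.60557 <1
  x=-1.656: |R|=0.56826 <1
  x=-1.439: |R|=0.48543 <1
  x=-1.110: |R|=0.44004 <1
  x=-2.593: |R|=1.40863 >1
  x=-2.452: |R|=1.23206 >1
  x=-2.327: |R|=1.09038 >1
Interval (-2.2400, 0).

z* = -2.2400.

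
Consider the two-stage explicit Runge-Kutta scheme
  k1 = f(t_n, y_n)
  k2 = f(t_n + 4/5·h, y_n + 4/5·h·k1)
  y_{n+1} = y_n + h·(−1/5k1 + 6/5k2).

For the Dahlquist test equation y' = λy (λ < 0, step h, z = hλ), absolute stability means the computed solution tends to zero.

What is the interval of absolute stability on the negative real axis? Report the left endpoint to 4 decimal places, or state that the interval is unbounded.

(-1.0417, 0).

With y'=λy (z=hλ):
  k1=λy_n ⇒ h·k1=z·y_n;  k2=λ(1+4/5z)y_n ⇒ h·k2=z(1+4/5z)y_n
  y_{n+1}/y_n = 1 − 1/5z + 6/5z(1+4/5z) = 1 + z + 24/25z²
  so R(z) = 1 + z + 24/25z².

Boundary: |R(x)|=1, x<0.
x=-0.69: |R|=0.7671
R=1: x+24/25x²=0 ⇒ x=−25/24=-1.0417; min R=1−1/(4·24/25)=0.7396>−1
Confirm numerically:
  x=-0.935: |R|=0.90426 <1
  x=-0.765: |R|=0.79682 <1
  x=-0.515: |R|=0.73962 <1
  x=-1.534: |R|=1.72503 >1
  x=-1.384: |R|=1.45484 >1
  x=-1.247: |R|=1.24581 >1
Interval (-1.0417, 0).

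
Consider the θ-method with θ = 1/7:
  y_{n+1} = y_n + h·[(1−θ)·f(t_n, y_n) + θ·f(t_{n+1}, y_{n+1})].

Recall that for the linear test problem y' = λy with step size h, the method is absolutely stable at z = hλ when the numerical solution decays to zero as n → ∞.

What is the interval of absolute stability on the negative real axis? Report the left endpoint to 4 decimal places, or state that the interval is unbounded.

z∈(-2.8000,0).

With y'=λy (z=hλ):
  y_{n+1} = y_n + z·[6/7·y_n + 1/7·y_{n+1}] ⇒ (1 − 1/7z)y_{n+1} = (1 + 6/7z)y_n
  Hence R(z) = (1 + 6/7z)/(1 − 1/7z).

Boundary: |R(x)|=1, x<0.
x=-1.76: |R|=0.4064
R=−1: 1+6/7x = −1+1/7x ⇒ -5/7x=2 ⇒ x=2/(-5/7)=-2.8000
Confirm numerically:
  x=-2.275: |R|=0.71698 <1
  x=-1.806: |R|=0.43561 <1
  x=-1.754: |R|=0.40256 <1
  x=-1.548: |R|=0.26766 <1
  x=-3.352: |R|=1.26662 >1
  x=-3.297: |R|=1.24133 >1
  x=-3.284: |R|=1.23532 >1
Interval (-2.8000, 0).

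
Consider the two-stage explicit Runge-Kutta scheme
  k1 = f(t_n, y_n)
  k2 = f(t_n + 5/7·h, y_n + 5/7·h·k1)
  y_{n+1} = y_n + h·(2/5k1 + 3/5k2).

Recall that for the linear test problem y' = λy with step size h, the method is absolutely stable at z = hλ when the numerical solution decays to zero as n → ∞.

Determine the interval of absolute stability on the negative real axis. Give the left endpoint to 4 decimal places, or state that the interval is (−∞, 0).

Set f=λy, z=hλ:
  k1=λy_n ⇒ h·k1=z·y_n;  k2=λ(1+5/7z)y_n ⇒ h·k2=z(1+5/7z)y_n
  y_{n+1}/y_n = 1 + 2/5z + 3/5z(1+5/7z) = 1 + z + 3/7z²
  ⇒ R(z) = 1 + z + 3/7z².

Solve |R(x)|<1 on ℝ⁻.
x=-1.74: |R|=0.5575
R=1: x+3/7x²=0 ⇒ x=−7/3=-2.3333; min R=1−1/(4·3/7)=0.4167>−1
Confirm numerically:
  x=-2.036: |R|=0.74056 <1
  x=-1.867: |R|=0.62687 <1
  x=-1.283: |R|=0.42247 <1
  x=-2.654: |R|=1.36474 >1
  x=-2.563: |R|=1.25227 >1
So |R|<1 on (-2.3333, 0).

(-2.3333, 0).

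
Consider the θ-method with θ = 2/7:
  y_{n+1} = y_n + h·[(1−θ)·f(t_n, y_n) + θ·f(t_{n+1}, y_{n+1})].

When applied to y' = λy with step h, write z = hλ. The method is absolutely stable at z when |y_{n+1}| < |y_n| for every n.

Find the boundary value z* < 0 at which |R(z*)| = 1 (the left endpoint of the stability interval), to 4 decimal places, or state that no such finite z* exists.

Set f=λy, z=hλ:
  y_{n+1} = y_n + z·[5/7·y_n + 2/7·y_{n+1}] ⇒ (1 − 2/7z)y_{n+1} = (1 + 5/7z)y_n
  Hence R(z) = (1 + 5/7z)/(1 − 2/7z).

Boundary: |R(x)|=1, x<0.
x=-0.68: |R|=0.4306
R=−1: 1+5/7x = −1+2/7x ⇒ -3/7x=2 ⇒ x=2/(-3/7)=-4.6667
Confirm numerically:
  x=-4.053: |R|=0.87813 <1
  x=-3.389: |R|=0.72180 <1
  x=-2.015: |R|=0.27879 <1
  x=-4.947: |R|=1.04978 >1
  x=-4.768: |R|=1.01838 >1
  x=-4.761: |R|=1.01713 >1
So |R|<1 on (-4.6667, 0).

z* = -4.6667.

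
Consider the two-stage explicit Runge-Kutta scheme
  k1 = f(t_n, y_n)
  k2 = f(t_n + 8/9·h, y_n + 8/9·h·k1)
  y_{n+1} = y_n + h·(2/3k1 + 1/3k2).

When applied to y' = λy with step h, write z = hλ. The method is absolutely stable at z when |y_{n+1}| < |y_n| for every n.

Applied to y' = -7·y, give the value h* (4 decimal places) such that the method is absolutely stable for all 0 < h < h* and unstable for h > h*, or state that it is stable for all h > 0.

Test eqn y'=λy, z=hλ:
  k1=λy_n ⇒ h·k1=z·y_n;  k2=λ(1+8/9z)y_n ⇒ h·k2=z(1+8/9z)y_n
  y_{n+1}/y_n = 1 + 2/3z + 1/3z(1+8/9z) = 1 + z + 8/27z²
  ⇒ R(z) = 1 + z + 8/27z².

Solve |R(x)|<1 on ℝ⁻.
x=-1.71: |R|=0.1564
R=1: x+8/27x²=0 ⇒ x=−27/8=-3.3750; min R=1−1/(4·8/27)=0.1562>−1
Confirm numerically:
  x=-2.731: |R|=0.47888 <1
  x=-2.220: |R|=0.24027 <1
  x=-1.632: |R|=0.15716 <1
  x=-3.584: |R|=1.22194 >1
  x=-3.459: |R|=1.08609 >1
Stable set (-3.3750, 0).

(-3.3750,0); λ=-7 ⇒ h* = (27/8)/7 = 0.4821.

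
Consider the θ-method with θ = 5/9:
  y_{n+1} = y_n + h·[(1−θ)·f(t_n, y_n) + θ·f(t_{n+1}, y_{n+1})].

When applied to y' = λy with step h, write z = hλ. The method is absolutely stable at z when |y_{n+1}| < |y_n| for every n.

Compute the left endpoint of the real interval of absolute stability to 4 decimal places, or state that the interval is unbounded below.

(−∞, 0) — no finite endpoint.

Test eqn y'=λy, z=hλ:
  y_{n+1} = y_n + z·[4/9·y_n + 5/9·y_{n+1}] ⇒ (1 − 5/9z)y_{n+1} = (1 + 4/9z)y_n
  ⇒ R(z) = (1 + 4/9z)/(1 − 5/9z).

Boundary: |R(x)|=1, x<0.
x=-1.76: |R|=0.1101
x=-2: |R|=0.0526
x=-10: |R|=0.5254
x=-100: |R|=0.7682
θ=5/9≥1/2 ⇒ |1+4/9x|<|1−5/9x| ∀x<0 ⇒ stable on all of ℝ⁻.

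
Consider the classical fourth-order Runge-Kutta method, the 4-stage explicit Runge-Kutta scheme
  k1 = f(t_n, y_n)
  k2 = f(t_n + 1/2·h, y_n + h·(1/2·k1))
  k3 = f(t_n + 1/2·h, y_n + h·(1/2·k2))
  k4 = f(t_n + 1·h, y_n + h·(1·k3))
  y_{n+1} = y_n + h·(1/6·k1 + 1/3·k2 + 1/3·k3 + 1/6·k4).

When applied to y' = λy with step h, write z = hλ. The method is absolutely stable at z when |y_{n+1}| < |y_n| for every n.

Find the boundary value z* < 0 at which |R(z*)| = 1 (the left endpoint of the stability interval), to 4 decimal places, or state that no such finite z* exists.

Test eqn y'=λy, z=hλ:
  order 4, 4-stage ⇒ R(z)=1+z+z^2/2+z^3/6+z^4/24
  (e.g. R(-0.78)=0.46053, |R|=0.46053)

Need |R(x)|<1, x<0.
x=-0.78: |R|=0.4605
|R(-2.83)|=1.0695 |R(-2.61)|=0.7663 |R(-2.5)|=0.6484
Bisect:
  x_lo=-3.6684 |R|=3.3782  x_hi=-0.2466 |R|=0.7815
  mid=-1.95751 |R|=0.32006 →hi
  mid=-2.81296 |R|=1.04252 →lo
  mid=-2.38523 |R|=0.54639 →hi
  mid=-2.59910 |R|=0.75370 →hi
  mid=-2.70603 |R|=0.88693 →hi
  mid=-2.75950 |R|=0.96180 →hi
  mid=-2.78623 |R|=1.00141 →lo
  mid=-2.77286 |R|=0.98142 →hi
  mid=-2.77955 |R|=0.99137 →hi
  mid=-2.78289 |R|=0.99638 →hi
  ...
  [-2.78539,-2.78518] ⇒ x*=-2.7853
So |R|<1 on (-2.7853, 0).

left endpoint -2.7853.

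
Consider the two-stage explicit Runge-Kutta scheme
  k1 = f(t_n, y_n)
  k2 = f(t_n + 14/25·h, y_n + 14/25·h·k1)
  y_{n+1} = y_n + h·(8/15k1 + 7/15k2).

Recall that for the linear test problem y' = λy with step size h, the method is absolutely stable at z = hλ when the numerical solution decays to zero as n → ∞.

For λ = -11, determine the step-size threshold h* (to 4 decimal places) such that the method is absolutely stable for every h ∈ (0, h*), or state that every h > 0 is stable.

(-3.8265,0); λ=-11 ⇒ h* = (375/98)/11 = 0.3479.

Set f=λy, z=hλ:
  k1=λy_n ⇒ h·k1=z·y_n;  k2=λ(1+14/25z)y_n ⇒ h·k2=z(1+14/25z)y_n
  y_{n+1}/y_n = 1 + 8/15z + 7/15z(1+14/25z) = 1 + z + 98/375z²
  Hence R(z) = 1 + z + 98/375z².

Solve |R(x)|<1 on ℝ⁻.
x=-1.1: |R|=0.2162
R=1: x+98/375x²=0 ⇒ x=−375/98=-3.8265; min R=1−1/(4·98/375)=0.0434>−1
Confirm numerically:
  x=-3.413: |R|=0.63116 <1
  x=-2.185: |R|=0.06266 <1
  x=-1.971: |R|=0.04424 <1
  x=-4.392: |R|=1.64903 >1
  x=-4.072: |R|=1.26122 >1
  x=-3.896: |R|=1.07073 >1
Interval (-3.8265, 0).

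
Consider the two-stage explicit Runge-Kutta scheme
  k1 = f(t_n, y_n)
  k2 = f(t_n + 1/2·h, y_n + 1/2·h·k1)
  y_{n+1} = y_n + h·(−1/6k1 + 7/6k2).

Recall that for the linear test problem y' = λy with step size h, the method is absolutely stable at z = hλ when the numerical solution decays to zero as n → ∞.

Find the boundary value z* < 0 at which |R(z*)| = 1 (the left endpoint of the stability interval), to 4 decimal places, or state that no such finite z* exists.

z* = -1.7143.

With y'=λy (z=hλ):
  k1=λy_n ⇒ h·k1=z·y_n;  k2=λ(1+1/2z)y_n ⇒ h·k2=z(1+1/2z)y_n
  y_{n+1}/y_n = 1 − 1/6z + 7/6z(1+1/2z) = 1 + z + 7/12z²
  R(z) = 1 + z + 7/12z².

Find x<0 with |R(x)|<1.
x=-1.61: |R|=0.9021
R=1: x+7/12x²=0 ⇒ x=−12/7=-1.7143; min R=1−1/(4·7/12)=0.5714>−1
Confirm numerically:
  x=-1.451: |R|=0.77715 <1
  x=-1.283: |R|=0.67722 <1
  x=-1.184: |R|=0.63375 <1
  x=-2.152: |R|=1.54948 >1
  x=-1.955: |R|=1.27451 >1
Stable set (-1.7143, 0).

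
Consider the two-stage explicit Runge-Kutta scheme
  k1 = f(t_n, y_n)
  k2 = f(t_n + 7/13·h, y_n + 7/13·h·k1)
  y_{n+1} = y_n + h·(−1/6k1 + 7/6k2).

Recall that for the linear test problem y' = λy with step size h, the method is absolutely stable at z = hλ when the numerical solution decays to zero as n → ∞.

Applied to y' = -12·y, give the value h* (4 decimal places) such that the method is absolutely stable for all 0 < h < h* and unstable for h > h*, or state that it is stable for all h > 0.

With y'=λy (z=hλ):
  k1=λy_n ⇒ h·k1=z·y_n;  k2=λ(1+7/13z)y_n ⇒ h·k2=z(1+7/13z)y_n
  y_{n+1}/y_n = 1 − 1/6z + 7/6z(1+7/13z) = 1 + z + 49/78z²
  ⇒ R(z) = 1 + z + 49/78z².

Boundary: |R(x)|=1, x<0.
x=-1.35: |R|=0.7949
R=1: x+49/78x²=0 ⇒ x=−78/49=-1.5918; min R=1−1/(4·49/78)=0.6020>−1
Confirm numerically:
  x=-1.073: |R|=0.65027 <1
  x=-0.989: |R|=0.62546 <1
  x=-0.957: |R|=0.61834 <1
  x=-1.769: |R|=1.19688 >1
  x=-1.707: |R|=1.12349 >1
  x=-1.686: |R|=1.09973 >1
So |R|<1 on (-1.5918, 0).

(-1.5918,0); λ=-12 ⇒ h* = (78/49)/12 = 0.1327.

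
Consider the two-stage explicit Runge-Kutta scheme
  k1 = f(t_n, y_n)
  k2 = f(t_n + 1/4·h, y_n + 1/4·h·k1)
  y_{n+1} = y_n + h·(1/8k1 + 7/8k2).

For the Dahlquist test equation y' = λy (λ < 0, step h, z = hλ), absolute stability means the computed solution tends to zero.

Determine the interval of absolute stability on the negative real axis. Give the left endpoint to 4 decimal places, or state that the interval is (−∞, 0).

On y'=λy, z=hλ:
  k1=λy_n ⇒ h·k1=z·y_n;  k2=λ(1+1/4z)y_n ⇒ h·k2=z(1+1/4z)y_n
  y_{n+1}/y_n = 1 + 1/8z + 7/8z(1+1/4z) = 1 + z + 7/32z²
  ⇒ R(z) = 1 + z + 7/32z².

Boundary: |R(x)|=1, x<0.
x=-0.96: |R|=0.2416
R=1: x+7/32x²=0 ⇒ x=−32/7=-4.5714; min R=1−1/(4·7/32)=-0.1429>−1
Confirm numerically:
  x=-4.362: |R|=0.80017 <1
  x=-3.178: |R|=0.03131 <1
  x=-2.723: |R|=0.10103 <1
  x=-5.004: |R|=1.47350 >1
  x=-4.957: |R|=1.41809 >1
  x=-4.779: |R|=1.21700 >1
Stable set (-4.5714, 0).

(-4.5714, 0).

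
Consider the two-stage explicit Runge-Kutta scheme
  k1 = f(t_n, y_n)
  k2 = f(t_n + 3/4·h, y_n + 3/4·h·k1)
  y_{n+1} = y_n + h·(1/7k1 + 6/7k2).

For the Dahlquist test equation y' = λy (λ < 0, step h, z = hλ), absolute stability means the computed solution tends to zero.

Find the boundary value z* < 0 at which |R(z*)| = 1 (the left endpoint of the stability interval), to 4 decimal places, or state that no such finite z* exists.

left endpoint -1.5556.

Set f=λy, z=hλ:
  k1=λy_n ⇒ h·k1=z·y_n;  k2=λ(1+3/4z)y_n ⇒ h·k2=z(1+3/4z)y_n
  y_{n+1}/y_n = 1 + 1/7z + 6/7z(1+3/4z) = 1 + z + 9/14z²
  Hence R(z) = 1 + z + 9/14z².

Need |R(x)|<1, x<0.
x=-0.88: |R|=0.6178
R=1: x+9/14x²=0 ⇒ x=−14/9=-1.5556; min R=1−1/(4·9/14)=0.6111>−1
Confirm numerically:
  x=-1.391: |R|=0.85285 <1
  x=-1.049: |R|=0.65840 <1
  x=-0.876: |R|=0.61731 <1
  x=-0.671: |R|=0.61844 <1
  x=-2.003: |R|=1.57615 >1
  x=-1.981: |R|=1.54180 >1
  x=-1.594: |R|=1.03939 >1
So |R|<1 on (-1.5556, 0).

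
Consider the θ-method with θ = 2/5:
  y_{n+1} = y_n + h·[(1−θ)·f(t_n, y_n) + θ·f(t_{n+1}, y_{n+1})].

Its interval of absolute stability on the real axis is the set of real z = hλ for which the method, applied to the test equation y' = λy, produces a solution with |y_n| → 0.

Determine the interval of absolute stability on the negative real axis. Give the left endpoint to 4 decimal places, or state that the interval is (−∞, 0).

(-10.0000, 0).

Set f=λy, z=hλ:
  y_{n+1} = y_n + z·[3/5·y_n + 2/5·y_{n+1}] ⇒ (1 − 2/5z)y_{n+1} = (1 + 3/5z)y_n
  Hence R(z) = (1 + 3/5z)/(1 − 2/5z).

Boundary: |R(x)|=1, x<0.
x=-0.79: |R|=0.3997
R=−1: 1+3/5x = −1+2/5x ⇒ -1/5x=2 ⇒ x=2/(-1/5)=-10.0000
Confirm numerically:
  x=-7.391: |R|=0.86811 <1
  x=-6.791: |R|=0.82731 <1
  x=-4.219: |R|=0.56980 <1
  x=-10.354: |R|=1.01377 >1
  x=-10.285: |R|=1.01115 >1
So |R|<1 on (-10.0000, 0).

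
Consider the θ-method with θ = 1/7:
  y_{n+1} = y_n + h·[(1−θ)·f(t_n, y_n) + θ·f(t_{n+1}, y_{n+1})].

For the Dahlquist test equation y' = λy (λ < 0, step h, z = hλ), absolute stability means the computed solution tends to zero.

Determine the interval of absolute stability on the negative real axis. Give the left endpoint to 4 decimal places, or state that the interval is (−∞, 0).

Set f=λy, z=hλ:
  y_{n+1} = y_n + z·[6/7·y_n + 1/7·y_{n+1}] ⇒ (1 − 1/7z)y_{n+1} = (1 + 6/7z)y_n
  so R(z) = (1 + 6/7z)/(1 − 1/7z).

Need |R(x)|<1, x<0.
x=-1.47: |R|=0.2149
R=−1: 1+6/7x = −1+1/7x ⇒ -5/7x=2 ⇒ x=2/(-5/7)=-2.8000
Confirm numerically:
  x=-2.390: |R|=0.78168 <1
  x=-1.514: |R|=0.24477 <1
  x=-1.490: |R|=0.22850 <1
  x=-1.429: |R|=0.18674 <1
  x=-3.173: |R|=1.18333 >1
  x=-3.068: |R|=1.13309 >1
  x=-2.860: |R|=1.03043 >1
So |R|<1 on (-2.8000, 0).

(-2.8000, 0).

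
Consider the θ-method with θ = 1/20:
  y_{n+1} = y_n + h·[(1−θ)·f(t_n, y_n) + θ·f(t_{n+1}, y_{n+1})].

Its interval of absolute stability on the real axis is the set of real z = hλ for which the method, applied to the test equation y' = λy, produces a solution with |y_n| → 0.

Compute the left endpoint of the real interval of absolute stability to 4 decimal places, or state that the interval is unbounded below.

Test eqn y'=λy, z=hλ:
  y_{n+1} = y_n + z·[19/20·y_n + 1/20·y_{n+1}] ⇒ (1 − 1/20z)y_{n+1} = (1 + 19/20z)y_n
  Hence R(z) = (1 + 19/20z)/(1 − 1/20z).

Boundary: |R(x)|=1, x<0.
x=-1.47: |R|=0.3694
R=−1: 1+19/20x = −1+1/20x ⇒ -9/10x=2 ⇒ x=2/(-9/10)=-2.2222
Confirm numerically:
  x=-2.190: |R|=0.97386 <1
  x=-1.408: |R|=0.31540 <1
  x=-1.294: |R|=0.21537 <1
  x=-2.513: |R|=1.23249 >1
  x=-2.485: |R|=1.21036 >1
  x=-2.304: |R|=1.06600 >1
Interval (-2.2222, 0).

left endpoint -2.2222.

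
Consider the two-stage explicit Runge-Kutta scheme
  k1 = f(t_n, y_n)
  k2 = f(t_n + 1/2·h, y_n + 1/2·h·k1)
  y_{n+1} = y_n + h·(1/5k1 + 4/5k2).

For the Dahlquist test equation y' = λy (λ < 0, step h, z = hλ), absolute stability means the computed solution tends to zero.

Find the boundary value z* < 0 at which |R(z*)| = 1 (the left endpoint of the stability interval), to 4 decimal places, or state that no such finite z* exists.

Test eqn y'=λy, z=hλ:
  k1=λy_n ⇒ h·k1=z·y_n;  k2=λ(1+1/2z)y_n ⇒ h·k2=z(1+1/2z)y_n
  y_{n+1}/y_n = 1 + 1/5z + 4/5z(1+1/2z) = 1 + z + 2/5z²
  Hence R(z) = 1 + z + 2/5z².

Need |R(x)|<1, x<0.
x=-1.19: |R|=0.3764
R=1: x+2/5x²=0 ⇒ x=−5/2=-2.5000; min R=1−1/(4·2/5)=0.3750>−1
Confirm numerically:
  x=-2.121: |R|=0.67846 <1
  x=-1.961: |R|=0.57721 <1
  x=-1.558: |R|=0.41295 <1
  x=-3.048: |R|=1.66812 >1
  x=-2.901: |R|=1.46532 >1
  x=-2.757: |R|=1.28342 >1
So |R|<1 on (-2.5000, 0).

z* = -2.5000.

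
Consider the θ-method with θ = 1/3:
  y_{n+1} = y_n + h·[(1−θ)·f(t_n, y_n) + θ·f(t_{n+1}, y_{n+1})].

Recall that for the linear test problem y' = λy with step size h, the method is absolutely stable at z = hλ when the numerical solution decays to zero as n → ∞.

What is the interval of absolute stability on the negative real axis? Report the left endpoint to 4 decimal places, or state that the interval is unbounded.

z∈(-6.0000,0).

With y'=λy (z=hλ):
  y_{n+1} = y_n + z·[2/3·y_n + 1/3·y_{n+1}] ⇒ (1 − 1/3z)y_{n+1} = (1 + 2/3z)y_n
  ⇒ R(z) = (1 + 2/3z)/(1 − 1/3z).

Solve |R(x)|<1 on ℝ⁻.
x=-0.31: |R|=0.7190
R=−1: 1+2/3x = −1+1/3x ⇒ -1/3x=2 ⇒ x=2/(-1/3)=-6.0000
Confirm numerically:
  x=-5.880: |R|=0.98649 <1
  x=-4.405: |R|=0.78460 <1
  x=-3.115: |R|=0.52821 <1
  x=-6.527: |R|=1.05532 >1
  x=-6.271: |R|=1.02923 >1
  x=-6.198: |R|=1.02153 >1
Interval (-6.0000, 0).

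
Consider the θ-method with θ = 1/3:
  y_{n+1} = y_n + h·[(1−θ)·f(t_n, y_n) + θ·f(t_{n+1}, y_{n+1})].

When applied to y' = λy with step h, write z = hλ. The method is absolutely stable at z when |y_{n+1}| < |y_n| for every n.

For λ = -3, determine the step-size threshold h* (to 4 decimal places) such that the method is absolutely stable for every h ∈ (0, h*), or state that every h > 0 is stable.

Test eqn y'=λy, z=hλ:
  y_{n+1} = y_n + z·[2/3·y_n + 1/3·y_{n+1}] ⇒ (1 − 1/3z)y_{n+1} = (1 + 2/3z)y_n
  R(z) = (1 + 2/3z)/(1 − 1/3z).

Boundary: |R(x)|=1, x<0.
x=-1.74: |R|=0.1013
R=−1: 1+2/3x = −1+1/3x ⇒ -1/3x=2 ⇒ x=2/(-1/3)=-6.0000
Confirm numerically:
  x=-5.572: |R|=0.95007 <1
  x=-2.566: |R|=0.38304 <1
  x=-2.423: |R|=0.34040 <1
  x=-6.309: |R|=1.03319 >1
  x=-6.260: |R|=1.02808 >1
Interval (-6.0000, 0).

(-6.0000,0); λ=-3 ⇒ h* = (6)/3 = 2.0000.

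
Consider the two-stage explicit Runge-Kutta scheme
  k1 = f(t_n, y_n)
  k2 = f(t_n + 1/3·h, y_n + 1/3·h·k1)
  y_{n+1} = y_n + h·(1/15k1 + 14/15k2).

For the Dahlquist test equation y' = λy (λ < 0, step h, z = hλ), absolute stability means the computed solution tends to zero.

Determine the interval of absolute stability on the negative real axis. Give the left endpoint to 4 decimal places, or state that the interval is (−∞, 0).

z∈(-3.2143,0).

Test eqn y'=λy, z=hλ:
  k1=λy_n ⇒ h·k1=z·y_n;  k2=λ(1+1/3z)y_n ⇒ h·k2=z(1+1/3z)y_n
  y_{n+1}/y_n = 1 + 1/15z + 14/15z(1+1/3z) = 1 + z + 14/45z²
  so R(z) = 1 + z + 14/45z².

Boundary: |R(x)|=1, x<0.
x=-1.39: |R|=0.2111
R=1: x+14/45x²=0 ⇒ x=−45/14=-3.2143; min R=1−1/(4·14/45)=0.1964>−1
Confirm numerically:
  x=-3.093: |R|=0.88329 <1
  x=-2.482: |R|=0.43455 <1
  x=-2.188: |R|=0.30140 <1
  x=-3.619: |R|=1.45567 >1
  x=-3.599: |R|=1.43076 >1
Stable set (-3.2143, 0).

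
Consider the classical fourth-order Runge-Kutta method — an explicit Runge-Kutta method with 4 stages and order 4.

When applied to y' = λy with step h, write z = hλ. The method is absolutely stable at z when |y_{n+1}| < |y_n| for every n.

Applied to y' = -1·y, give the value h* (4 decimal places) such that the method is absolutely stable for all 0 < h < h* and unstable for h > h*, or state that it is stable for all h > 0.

(-2.7853,0); λ=-1 ⇒ h* = 2.7853.

With y'=λy (z=hλ):
  order 4, 4-stage ⇒ R(z)=1+z+z^2/2+z^3/6+z^4/24
  (e.g. R(-0.93)=0.39956, |R|=0.39956)

Boundary: |R(x)|=1, x<0.
x=-0.93: |R|=0.3996
|R(-1.9)|=0.3048 |R(-1.71)|=0.2749 |R(-1.69)|=0.2735
Bisect:
  x_lo=-3.3802 |R|=2.3353  x_hi=-0.2106 |R|=0.8101
  mid=-1.79539 |R|=0.28471 →hi
  mid=-2.58780 |R|=0.74085 →hi
  mid=-2.98401 |R|=1.34334 →lo
  mid=-2.78591 |R|=1.00092 →lo
  mid=-2.68685 |R|=0.86145 →hi
  mid=-2.73638 |R|=0.92872 →hi
  mid=-2.76114 |R|=0.96420 →hi
  ...
  [-2.78533,-2.78513] ⇒ x*=-2.7853
So |R|<1 on (-2.7853, 0).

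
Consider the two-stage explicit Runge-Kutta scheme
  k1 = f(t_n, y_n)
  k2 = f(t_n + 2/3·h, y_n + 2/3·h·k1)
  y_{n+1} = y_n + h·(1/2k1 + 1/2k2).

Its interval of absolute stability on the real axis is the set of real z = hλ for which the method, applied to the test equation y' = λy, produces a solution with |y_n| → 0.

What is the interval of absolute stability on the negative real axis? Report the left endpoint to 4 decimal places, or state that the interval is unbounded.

On y'=λy, z=hλ:
  k1=λy_n ⇒ h·k1=z·y_n;  k2=λ(1+2/3z)y_n ⇒ h·k2=z(1+2/3z)y_n
  y_{n+1}/y_n = 1 + 1/2z + 1/2z(1+2/3z) = 1 + z + 1/3z²
  ⇒ R(z) = 1 + z + 1/3z².

Find x<0 with |R(x)|<1.
x=-0.42: |R|=0.6388
R=1: x+1/3x²=0 ⇒ x=−3=-3.0000; min R=1−1/(4·1/3)=0.2500>−1
Confirm numerically:
  x=-2.903: |R|=0.90614 <1
  x=-2.632: |R|=0.67714 <1
  x=-1.887: |R|=0.29992 <1
  x=-1.610: |R|=0.25403 <1
  x=-3.434: |R|=1.49679 >1
  x=-3.274: |R|=1.29903 >1
Stable set (-3.0000, 0).

z∈(-3.0000,0).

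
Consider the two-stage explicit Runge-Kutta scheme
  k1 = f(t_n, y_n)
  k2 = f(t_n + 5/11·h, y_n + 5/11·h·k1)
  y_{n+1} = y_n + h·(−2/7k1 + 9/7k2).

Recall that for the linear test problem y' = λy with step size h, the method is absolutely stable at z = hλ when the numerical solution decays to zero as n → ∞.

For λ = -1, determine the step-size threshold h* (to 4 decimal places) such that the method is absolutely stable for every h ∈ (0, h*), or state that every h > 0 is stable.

Set f=λy, z=hλ:
  k1=λy_n ⇒ h·k1=z·y_n;  k2=λ(1+5/11z)y_n ⇒ h·k2=z(1+5/11z)y_n
  y_{n+1}/y_n = 1 − 2/7z + 9/7z(1+5/11z) = 1 + z + 45/77z²
  R(z) = 1 + z + 45/77z².

Need |R(x)|<1, x<0.
x=-1.59: |R|=0.8875
R=1: x+45/77x²=0 ⇒ x=−77/45=-1.7111; min R=1−1/(4·45/77)=0.5722>−1
Confirm numerically:
  x=-1.551: |R|=0.85487 <1
  x=-1.476: |R|=0.79719 <1
  x=-1.153: |R|=0.62393 <1
  x=-0.710: |R|=0.58460 <1
  x=-2.120: |R|=1.50660 >1
  x=-2.000: |R|=1.33766 >1
  x=-1.819: |R|=1.11469 >1
So |R|<1 on (-1.7111, 0).

(-1.7111,0); λ=-1 ⇒ h* = (77/45)/1 = 1.7111.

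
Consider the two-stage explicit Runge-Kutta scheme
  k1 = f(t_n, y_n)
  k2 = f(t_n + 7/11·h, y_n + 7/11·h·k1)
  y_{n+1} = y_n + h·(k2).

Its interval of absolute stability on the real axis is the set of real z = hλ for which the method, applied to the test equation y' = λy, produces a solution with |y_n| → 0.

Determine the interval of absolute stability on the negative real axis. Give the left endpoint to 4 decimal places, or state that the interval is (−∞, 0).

(-1.5714, 0).

Set f=λy, z=hλ:
  k1=λy_n ⇒ h·k1=z·y_n;  k2=λ(1+7/11z)y_n ⇒ h·k2=z(1+7/11z)y_n
  y_{n+1}/y_n = 1 + z(1+7/11z) = 1 + z + 7/11z²
  ⇒ R(z) = 1 + z + 7/11z².

Need |R(x)|<1, x<0.
x=-0.49: |R|=0.6628
R=1: x+7/11x²=0 ⇒ x=−11/7=-1.5714; min R=1−1/(4·7/11)=0.6071>−1
Confirm numerically:
  x=-1.440: |R|=0.87956 <1
  x=-1.058: |R|=0.65432 <1
  x=-1.017: |R|=0.64118 <1
  x=-0.810: |R|=0.60752 <1
  x=-2.122: |R|=1.74347 >1
  x=-2.114: |R|=1.72991 >1
Interval (-1.5714, 0).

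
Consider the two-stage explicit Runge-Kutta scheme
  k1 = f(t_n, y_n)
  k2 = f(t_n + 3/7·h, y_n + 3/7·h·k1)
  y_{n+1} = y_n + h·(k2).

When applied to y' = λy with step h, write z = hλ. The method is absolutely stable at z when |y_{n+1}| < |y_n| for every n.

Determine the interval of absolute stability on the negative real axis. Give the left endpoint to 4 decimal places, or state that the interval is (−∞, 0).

z∈(-2.3333,0).

With y'=λy (z=hλ):
  k1=λy_n ⇒ h·k1=z·y_n;  k2=λ(1+3/7z)y_n ⇒ h·k2=z(1+3/7z)y_n
  y_{n+1}/y_n = 1 + z(1+3/7z) = 1 + z + 3/7z²
  Hence R(z) = 1 + z + 3/7z².

Solve |R(x)|<1 on ℝ⁻.
x=-0.35: |R|=0.7025
R=1: x+3/7x²=0 ⇒ x=−7/3=-2.3333; min R=1−1/(4·3/7)=0.4167>−1
Confirm numerically:
  x=-2.111: |R|=0.79885 <1
  x=-1.715: |R|=0.54553 <1
  x=-1.586: |R|=0.49203 <1
  x=-1.479: |R|=0.45847 <1
  x=-2.795: |R|=1.55301 >1
  x=-2.584: |R|=1.27760 >1
  x=-2.371: |R|=1.03827 >1
Stable set (-2.3333, 0).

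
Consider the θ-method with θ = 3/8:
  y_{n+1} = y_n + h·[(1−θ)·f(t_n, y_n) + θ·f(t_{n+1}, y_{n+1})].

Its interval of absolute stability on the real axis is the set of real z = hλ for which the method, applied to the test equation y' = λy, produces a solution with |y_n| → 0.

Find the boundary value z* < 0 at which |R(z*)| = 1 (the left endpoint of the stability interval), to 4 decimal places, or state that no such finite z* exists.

z* = -8.0000.

Test eqn y'=λy, z=hλ:
  y_{n+1} = y_n + z·[5/8·y_n + 3/8·y_{n+1}] ⇒ (1 − 3/8z)y_{n+1} = (1 + 5/8z)y_n
  R(z) = (1 + 5/8z)/(1 − 3/8z).

Solve |R(x)|<1 on ℝ⁻.
x=-1.44: |R|=0.0649
R=−1: 1+5/8x = −1+3/8x ⇒ -1/4x=2 ⇒ x=2/(-1/4)=-8.0000
Confirm numerically:
  x=-6.386: |R|=0.88114 <1
  x=-4.501: |R|=0.67456 <1
  x=-4.137: |R|=0.62148 <1
  x=-3.655: |R|=0.54179 <1
  x=-8.414: |R|=1.02491 >1
  x=-8.036: |R|=1.00224 >1
Interval (-8.0000, 0).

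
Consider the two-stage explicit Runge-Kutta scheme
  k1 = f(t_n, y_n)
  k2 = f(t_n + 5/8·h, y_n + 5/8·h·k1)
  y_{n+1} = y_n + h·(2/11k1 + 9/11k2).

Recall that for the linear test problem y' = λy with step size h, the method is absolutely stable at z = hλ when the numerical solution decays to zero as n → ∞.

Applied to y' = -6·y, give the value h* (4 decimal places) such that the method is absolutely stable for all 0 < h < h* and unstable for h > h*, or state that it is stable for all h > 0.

(-1.9556,0); λ=-6 ⇒ h* = (88/45)/6 = 0.3259.

On y'=λy, z=hλ:
  k1=λy_n ⇒ h·k1=z·y_n;  k2=λ(1+5/8z)y_n ⇒ h·k2=z(1+5/8z)y_n
  y_{n+1}/y_n = 1 + 2/11z + 9/11z(1+5/8z) = 1 + z + 45/88z²
  ⇒ R(z) = 1 + z + 45/88z².

Solve |R(x)|<1 on ℝ⁻.
x=-1.28: |R|=0.5578
R=1: x+45/88x²=0 ⇒ x=−88/45=-1.9556; min R=1−1/(4·45/88)=0.5111>−1
Confirm numerically:
  x=-1.380: |R|=0.59384 <1
  x=-1.063: |R|=0.51483 <1
  x=-0.965: |R|=0.51119 <1
  x=-2.507: |R|=1.70695 >1
  x=-2.451: |R|=1.62097 >1
  x=-2.333: |R|=1.45030 >1
Stable set (-1.9556, 0).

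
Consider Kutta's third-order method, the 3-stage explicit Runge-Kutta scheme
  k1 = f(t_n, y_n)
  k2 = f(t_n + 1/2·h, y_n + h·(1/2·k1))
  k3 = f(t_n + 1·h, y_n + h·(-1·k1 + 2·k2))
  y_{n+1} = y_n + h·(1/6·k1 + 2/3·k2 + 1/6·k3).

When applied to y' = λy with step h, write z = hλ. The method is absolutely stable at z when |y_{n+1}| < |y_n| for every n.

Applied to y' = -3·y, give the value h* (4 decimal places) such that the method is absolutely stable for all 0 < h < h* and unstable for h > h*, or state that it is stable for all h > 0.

(-2.5127,0); λ=-3 ⇒ h* = 0.8376.

On y'=λy, z=hλ:
  order 3, 3-stage ⇒ R(z)=1+z+z^2/2+z^3/6
  (e.g. R(-0.78)=0.44511, |R|=0.44511)

Solve |R(x)|<1 on ℝ⁻.
x=-0.78: |R|=0.4451
|R(-2.89)|=1.7369 |R(-1.53)|=0.0435 |R(-1.06)|=0.3033
Bisect:
  x_lo=-2.8791 |R|=1.7122  x_hi=-0.3427 |R|=0.7093
  mid=-1.61092 |R|=0.01013 →hi
  mid=-2.24503 |R|=0.61084 →hi
  mid=-2.56209 |R|=1.08299 →lo
  mid=-2.40356 |R|=0.82928 →hi
  mid=-2.48283 |R|=0.95148 →hi
  mid=-2.52246 |R|=1.01604 →lo
  mid=-2.50264 |R|=0.98347 →hi
  mid=-2.51255 |R|=0.99968 →hi
  mid=-2.51750 |R|=1.00784 →lo
  ...
  [-2.51286,-2.51270] ⇒ x*=-2.5127
Stable set (-2.5127, 0).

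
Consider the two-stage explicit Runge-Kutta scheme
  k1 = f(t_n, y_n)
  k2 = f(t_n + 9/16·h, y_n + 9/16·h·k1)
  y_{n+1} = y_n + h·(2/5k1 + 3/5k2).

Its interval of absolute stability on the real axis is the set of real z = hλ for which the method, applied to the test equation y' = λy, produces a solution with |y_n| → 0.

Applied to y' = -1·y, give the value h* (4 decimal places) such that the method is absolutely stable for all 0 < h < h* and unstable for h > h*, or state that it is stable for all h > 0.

On y'=λy, z=hλ:
  k1=λy_n ⇒ h·k1=z·y_n;  k2=λ(1+9/16z)y_n ⇒ h·k2=z(1+9/16z)y_n
  y_{n+1}/y_n = 1 + 2/5z + 3/5z(1+9/16z) = 1 + z + 27/80z²
  ⇒ R(z) = 1 + z + 27/80z².

Solve |R(x)|<1 on ℝ⁻.
x=-0.31: |R|=0.7224
R=1: x+27/80x²=0 ⇒ x=−80/27=-2.9630; min R=1−1/(4·27/80)=0.2593>−1
Confirm numerically:
  x=-2.691: |R|=0.75300 <1
  x=-2.224: |R|=0.44533 <1
  x=-2.008: |R|=0.35282 <1
  x=-1.206: |R|=0.28487 <1
  x=-3.478: |R|=1.60456 >1
  x=-3.368: |R|=1.46041 >1
  x=-3.041: |R|=1.08009 >1
Stable set (-2.9630, 0).

(-2.9630,0); λ=-1 ⇒ h* = (80/27)/1 = 2.9630.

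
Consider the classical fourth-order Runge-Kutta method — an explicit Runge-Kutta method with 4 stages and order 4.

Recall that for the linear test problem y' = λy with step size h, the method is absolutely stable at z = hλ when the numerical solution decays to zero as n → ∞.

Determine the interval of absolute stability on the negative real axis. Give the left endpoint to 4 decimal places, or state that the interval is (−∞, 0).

z∈(-2.7853,0).

On y'=λy, z=hλ:
  order 4, 4-stage ⇒ R(z)=1+z+z^2/2+z^3/6+z^4/24
  (e.g. R(-1.68)=0.27284, |R|=0.27284)

Need |R(x)|<1, x<0.
x=-1.68: |R|=0.2728
|R(-2.39)|=0.5502 |R(-1.78)|=0.2825 |R(-1.14)|=0.3332
Bisect:
  x_lo=-3.3972 |R|=2.3886  x_hi=-0.2899 |R|=0.7483
  mid=-1.84358 |R|=0.29281 →hi
  mid=-2.62040 |R|=0.77855 →hi
  mid=-3.00880 |R|=1.39271 →lo
  mid=-2.81460 |R|=1.04509 →lo
  mid=-2.71750 |R|=0.90251 →hi
  mid=-2.76605 |R|=0.97137 →hi
  mid=-2.79032 |R|=1.00761 →lo
  ...
  [-2.78539,-2.78520] ⇒ x*=-2.7853
So |R|<1 on (-2.7853, 0).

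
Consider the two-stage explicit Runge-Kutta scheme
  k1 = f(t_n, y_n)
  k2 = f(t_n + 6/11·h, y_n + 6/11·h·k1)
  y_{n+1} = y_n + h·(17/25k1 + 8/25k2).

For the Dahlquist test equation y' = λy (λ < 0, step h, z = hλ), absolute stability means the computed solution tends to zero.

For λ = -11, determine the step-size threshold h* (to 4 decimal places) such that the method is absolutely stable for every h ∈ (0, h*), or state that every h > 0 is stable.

On y'=λy, z=hλ:
  k1=λy_n ⇒ h·k1=z·y_n;  k2=λ(1+6/11z)y_n ⇒ h·k2=z(1+6/11z)y_n
  y_{n+1}/y_n = 1 + 17/25z + 8/25z(1+6/11z) = 1 + z + 48/275z²
  so R(z) = 1 + z + 48/275z².

Need |R(x)|<1, x<0.
x=-1.63: |R|=0.1663
R=1: x+48/275x²=0 ⇒ x=−275/48=-5.7292; min R=1−1/(4·48/275)=-0.4323>−1
Confirm numerically:
  x=-5.267: |R|=0.57512 <1
  x=-5.010: |R|=0.37111 <1
  x=-3.401: |R|=0.38207 <1
  x=-2.371: |R|=0.38977 <1
  x=-5.973: |R|=1.25421 >1
  x=-5.757: |R|=1.02797 >1
Interval (-5.7292, 0).

(-5.7292,0); λ=-11 ⇒ h* = (275/48)/11 = 0.5208.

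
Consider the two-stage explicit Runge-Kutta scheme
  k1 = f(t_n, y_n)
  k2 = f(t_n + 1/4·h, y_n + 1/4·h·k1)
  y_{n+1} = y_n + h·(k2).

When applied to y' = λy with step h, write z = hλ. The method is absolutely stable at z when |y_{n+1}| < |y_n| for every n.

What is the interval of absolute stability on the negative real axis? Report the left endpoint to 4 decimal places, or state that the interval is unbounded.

On y'=λy, z=hλ:
  k1=λy_n ⇒ h·k1=z·y_n;  k2=λ(1+1/4z)y_n ⇒ h·k2=z(1+1/4z)y_n
  y_{n+1}/y_n = 1 + z(1+1/4z) = 1 + z + 1/4z²
  R(z) = 1 + z + 1/4z².

Solve |R(x)|<1 on ℝ⁻.
x=-0.53: |R|=0.5402
R=1: x+1/4x²=0 ⇒ x=−4=-4.0000; min R=1−1/(4·1/4)=0.0000>−1
Confirm numerically:
  x=-3.837: |R|=0.84364 <1
  x=-3.333: |R|=0.44422 <1
  x=-2.704: |R|=0.12390 <1
  x=-2.106: |R|=0.00281 <1
  x=-4.545: |R|=1.61926 >1
  x=-4.505: |R|=1.56876 >1
  x=-4.034: |R|=1.03429 >1
Stable set (-4.0000, 0).

(-4.0000, 0).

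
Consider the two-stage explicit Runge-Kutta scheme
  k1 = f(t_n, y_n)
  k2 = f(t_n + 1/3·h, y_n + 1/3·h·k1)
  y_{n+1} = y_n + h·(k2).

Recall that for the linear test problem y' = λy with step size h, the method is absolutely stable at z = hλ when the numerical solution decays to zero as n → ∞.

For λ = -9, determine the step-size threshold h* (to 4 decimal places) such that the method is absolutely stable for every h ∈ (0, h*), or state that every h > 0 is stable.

(-3.0000,0); λ=-9 ⇒ h* = (3)/9 = 0.3333.

On y'=λy, z=hλ:
  k1=λy_n ⇒ h·k1=z·y_n;  k2=λ(1+1/3z)y_n ⇒ h·k2=z(1+1/3z)y_n
  y_{n+1}/y_n = 1 + z(1+1/3z) = 1 + z + 1/3z²
  so R(z) = 1 + z + 1/3z².

Solve |R(x)|<1 on ℝ⁻.
x=-1.21: |R|=0.2780
R=1: x+1/3x²=0 ⇒ x=−3=-3.0000; min R=1−1/(4·1/3)=0.2500>−1
Confirm numerically:
  x=-2.782: |R|=0.79784 <1
  x=-1.772: |R|=0.27466 <1
  x=-1.419: |R|=0.25219 <1
  x=-3.579: |R|=1.69075 >1
  x=-3.294: |R|=1.32281 >1
Stable set (-3.0000, 0).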